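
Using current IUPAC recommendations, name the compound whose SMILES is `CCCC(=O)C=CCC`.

oct-5-en-4-one

The longest chain bearing the carbonyl and the multiple bond is 8 carbons long (octane).
A ketone (C=O on an internal carbon) is the principal characteristic group, giving the suffix -one.
The chain contains a C=C double bond, so the unsaturation ending is -ene.
The numbering direction is chosen so that numbering from this end puts the carbonyl group at C-4 rather than C-5.
This places the carbonyl at C-4; the double bond between C-5 and C-6.
Assembling the pieces gives oct-5-en-4-one.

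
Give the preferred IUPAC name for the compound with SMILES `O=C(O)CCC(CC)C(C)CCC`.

The longest carbon chain that includes the –COOH group has 8 carbons, so the parent hydride is octane.
A carboxylic acid (terminal –COOH) is the principal characteristic group, giving the suffix -oic acid.
Choose the numbering such that the carboxylic acid carbon is C-1 by definition.
That gives an ethyl group at C-4; a methyl group at C-5.
The substituents are ordered alphabetically, ignoring any di-/tri- multipliers.
The name is 4-ethyl-5-methyloctanoic acid.

4-ethyl-5-methyloctanoic acid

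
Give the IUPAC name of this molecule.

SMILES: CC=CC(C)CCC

4-methylhept-2-ene

Counting along the main chain through the multiple bond gives 7 carbons: the parent is heptane.
A C=C double bond in the chain gives the infix -ene-.
Number the chain so that numbering from this end puts the double bond at C-2 rather than C-5.
This places the double bond between C-2 and C-3; a methyl group at C-4.
The name is 4-methylhept-2-ene.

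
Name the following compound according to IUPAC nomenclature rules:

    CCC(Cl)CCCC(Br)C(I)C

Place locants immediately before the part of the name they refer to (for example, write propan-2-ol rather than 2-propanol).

3-bromo-7-chloro-2-iodononane

The longest carbon chain is 9 atoms: the parent is nonane.
Number the chain so that the substituent locant set {2,3,7} is lower than {3,7,8} at the first point of difference.
That gives a bromo group at C-3; a chloro group at C-7; an iodo group at C-2.
Substituent prefixes are cited in alphabetical order (multiplying prefixes like di-/tri- are ignored for ordering).
Assembling the pieces gives 3-bromo-7-chloro-2-iodononane.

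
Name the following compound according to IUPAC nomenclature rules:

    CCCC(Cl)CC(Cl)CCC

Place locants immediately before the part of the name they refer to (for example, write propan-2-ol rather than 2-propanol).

The longest continuous carbon chain has 9 atoms, so the parent hydride is nonane.
The molecule is symmetric, so either numbering direction gives the same locants.
With this numbering: chloro groups at C-4 and C-6.
Putting it together: 4,6-dichlorononane.

4,6-dichlorononane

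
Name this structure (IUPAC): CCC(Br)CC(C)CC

3-bromo-5-methylheptane

The longest carbon chain is 7 atoms: the parent is heptane.
Choose the numbering such that the locant sets are identical either way, so the alphabetically earlier bromo substituent takes the lower locant (3 rather than 5).
With this numbering: a bromo group at C-3; a methyl group at C-5.
The substituents are ordered alphabetically, ignoring any di-/tri- multipliers.
Putting it together: 3-bromo-5-methylheptane.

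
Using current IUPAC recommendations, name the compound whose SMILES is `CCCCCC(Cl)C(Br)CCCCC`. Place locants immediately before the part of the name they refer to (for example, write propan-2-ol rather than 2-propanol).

6-bromo-7-chlorododecane

The longest continuous carbon chain has 12 atoms, so the parent hydride is dodecane.
Number the chain so that the locant sets are identical either way, so the alphabetically earlier bromo substituent takes the lower locant (6 rather than 7).
With this numbering: a bromo group at C-6; a chloro group at C-7.
The substituents are ordered alphabetically, ignoring any di-/tri- multipliers.
The name is 6-bromo-7-chlorododecane.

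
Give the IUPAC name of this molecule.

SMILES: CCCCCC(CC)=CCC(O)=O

4-ethylnon-3-enoic acid

Counting along the main chain through the –COOH group and the multiple bond gives 9 carbons: the parent is nonane.
A carboxylic acid (terminal –COOH) is the principal characteristic group, giving the suffix -oic acid.
There is one C=C double bond, indicated by the ending -ene.
Choose the numbering such that the carboxylic acid carbon is C-1 by definition.
That gives the double bond between C-3 and C-4; an ethyl group at C-4.
The name is 4-ethylnon-3-enoic acid.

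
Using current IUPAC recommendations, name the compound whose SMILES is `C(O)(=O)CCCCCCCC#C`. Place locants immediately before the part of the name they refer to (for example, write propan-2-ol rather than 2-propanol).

The longest chain bearing the –COOH group and the multiple bond is 10 carbons long (decane).
The principal characteristic group is a carboxylic acid (terminal –COOH), named with the suffix -oic acid.
The chain contains a C≡C triple bond, so the unsaturation ending is -yne.
Choose the numbering such that the carboxylic acid carbon is C-1 by definition.
That gives the triple bond between C-9 and C-10.
Putting it together: dec-9-ynoic acid.

dec-9-ynoic acid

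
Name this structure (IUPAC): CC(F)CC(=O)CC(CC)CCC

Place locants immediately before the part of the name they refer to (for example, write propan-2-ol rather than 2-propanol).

6-ethyl-2-fluorononan-4-one

The longest carbon chain that includes the carbonyl has 9 carbons, so the parent hydride is nonane.
The principal characteristic group is a ketone (C=O on an internal carbon), named with the suffix -one.
Number the chain so that numbering from this end puts the carbonyl group at C-4 rather than C-6.
With this numbering: the carbonyl at C-4; an ethyl group at C-6; a fluoro group at C-2.
The substituents are ordered alphabetically, ignoring any di-/tri- multipliers.
Assembling the pieces gives 6-ethyl-2-fluorononan-4-one.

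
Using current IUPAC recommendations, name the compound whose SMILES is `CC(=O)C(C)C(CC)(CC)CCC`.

4,4-diethyl-3-methylheptan-2-one

The longest carbon chain that includes the carbonyl has 7 carbons, so the parent hydride is heptane.
A ketone (C=O on an internal carbon) is the principal characteristic group, giving the suffix -one.
Choose the numbering such that numbering from this end puts the carbonyl group at C-2 rather than C-6.
That gives the carbonyl at C-2; two ethyl groups at C-4; a methyl group at C-3.
The substituents are ordered alphabetically, ignoring any di-/tri- multipliers.
Putting it together: 4,4-diethyl-3-methylheptan-2-one.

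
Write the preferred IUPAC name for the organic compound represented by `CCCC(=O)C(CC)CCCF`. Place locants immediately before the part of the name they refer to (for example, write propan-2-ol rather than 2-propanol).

The longest carbon chain that includes the carbonyl has 8 carbons, so the parent hydride is octane.
A ketone (C=O on an internal carbon) is the principal characteristic group, giving the suffix -one.
Number the chain so that numbering from this end puts the carbonyl group at C-4 rather than C-5.
That gives the carbonyl at C-4; an ethyl group at C-5; a fluoro group at C-8.
Prefixes are listed alphabetically: ethyl, fluoro.
The name is 5-ethyl-8-fluorooctan-4-one.

5-ethyl-8-fluorooctan-4-one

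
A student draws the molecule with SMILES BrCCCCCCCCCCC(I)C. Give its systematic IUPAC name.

1-bromo-11-iodododecane

The longest carbon chain is 12 atoms: the parent is dodecane.
Number the chain so that the substituent locant set {1,11} is lower than {2,12} at the first point of difference.
With this numbering: a bromo group at C-1; an iodo group at C-11.
Prefixes are listed alphabetically: bromo, iodo.
The name is 1-bromo-11-iodododecane.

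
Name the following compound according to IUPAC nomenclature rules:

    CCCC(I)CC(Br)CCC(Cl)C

The parent chain contains 10 carbons (decane).
Choose the numbering such that the substituent locant set {2,5,7} is lower than {4,6,9} at the first point of difference.
This places a bromo group at C-5; a chloro group at C-2; an iodo group at C-7.
The substituents are ordered alphabetically, ignoring any di-/tri- multipliers.
The name is 5-bromo-2-chloro-7-iododecane.

5-bromo-2-chloro-7-iododecane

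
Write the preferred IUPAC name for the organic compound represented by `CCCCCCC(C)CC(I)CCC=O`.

4-iodo-6-methyldodecanal

Counting along the main chain through the –CHO group gives 12 carbons: the parent is dodecane.
The principal characteristic group is an aldehyde (terminal –CHO), named with the suffix -al.
The numbering direction is chosen so that the aldehyde carbon is C-1 by definition.
With this numbering: an iodo group at C-4; a methyl group at C-6.
Substituent prefixes are cited in alphabetical order (multiplying prefixes like di-/tri- are ignored for ordering).
The name is 4-iodo-6-methyldodecanal.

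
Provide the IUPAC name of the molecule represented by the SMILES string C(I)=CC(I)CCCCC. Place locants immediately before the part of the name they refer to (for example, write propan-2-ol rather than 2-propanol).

1,3-diiodooct-1-ene

The longest carbon chain that includes the multiple bond has 8 carbons, so the parent hydride is octane.
There is one C=C double bond, indicated by the ending -ene.
The numbering direction is chosen so that numbering from this end puts the double bond at C-1 rather than C-7.
That gives the double bond between C-1 and C-2; iodo groups at C-1 and C-3.
Assembling the pieces gives 1,3-diiodooct-1-ene.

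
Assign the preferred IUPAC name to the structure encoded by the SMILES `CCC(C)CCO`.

The longest chain bearing the –OH group is 5 carbons long (pentane).
The principal characteristic group is an alcohol (–OH), named with the suffix -ol.
Choose the numbering such that numbering from this end puts the hydroxyl group at C-1 rather than C-5.
This places the hydroxyl at C-1; a methyl group at C-3.
The name is 3-methylpentan-1-ol.

3-methylpentan-1-ol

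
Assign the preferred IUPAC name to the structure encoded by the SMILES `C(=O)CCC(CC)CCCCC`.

4-ethylnonanal

Counting along the main chain through the –CHO group gives 9 carbons: the parent is nonane.
The principal characteristic group is an aldehyde (terminal –CHO), named with the suffix -al.
Number the chain so that the aldehyde carbon is C-1 by definition.
With this numbering: an ethyl group at C-4.
Assembling the pieces gives 4-ethylnonanal.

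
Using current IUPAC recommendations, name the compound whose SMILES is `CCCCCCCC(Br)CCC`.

4-bromoundecane

The longest continuous carbon chain has 11 atoms, so the parent hydride is undecane.
The numbering direction is chosen so that the substituent locant set {4} is lower than {8} at the first point of difference.
That gives a bromo group at C-4.
The name is 4-bromoundecane.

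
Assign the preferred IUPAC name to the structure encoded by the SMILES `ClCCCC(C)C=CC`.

The longest chain bearing the multiple bond is 7 carbons long (heptane).
There is one C=C double bond, indicated by the ending -ene.
The numbering direction is chosen so that numbering from this end puts the double bond at C-2 rather than C-5.
This places the double bond between C-2 and C-3; a chloro group at C-7; a methyl group at C-4.
The substituents are ordered alphabetically, ignoring any di-/tri- multipliers.
Assembling the pieces gives 7-chloro-4-methylhept-2-ene.

7-chloro-4-methylhept-2-ene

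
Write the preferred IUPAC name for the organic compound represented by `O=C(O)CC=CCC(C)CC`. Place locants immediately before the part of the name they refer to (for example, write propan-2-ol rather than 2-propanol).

6-methyloct-3-enoic acid

The longest chain bearing the –COOH group and the multiple bond is 8 carbons long (octane).
The highest-priority functional group is a carboxylic acid (terminal –COOH), so the name ends in -oic acid.
The chain contains a C=C double bond, so the unsaturation ending is -ene.
Choose the numbering such that the carboxylic acid carbon is C-1 by definition.
That gives the double bond between C-3 and C-4; a methyl group at C-6.
Assembling the pieces gives 6-methyloct-3-enoic acid.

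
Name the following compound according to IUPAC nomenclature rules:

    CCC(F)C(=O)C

3-fluoropentan-2-one

Counting along the main chain through the carbonyl gives 5 carbons: the parent is pentane.
The principal characteristic group is a ketone (C=O on an internal carbon), named with the suffix -one.
Number the chain so that numbering from this end puts the carbonyl group at C-2 rather than C-4.
That gives the carbonyl at C-2; a fluoro group at C-3.
Assembling the pieces gives 3-fluoropentan-2-one.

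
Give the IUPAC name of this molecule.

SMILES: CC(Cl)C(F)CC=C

The longest chain bearing the multiple bond is 6 carbons long (hexane).
There is one C=C double bond, indicated by the ending -ene.
Choose the numbering such that numbering from this end puts the double bond at C-1 rather than C-5.
This places the double bond between C-1 and C-2; a chloro group at C-5; a fluoro group at C-4.
The substituents are ordered alphabetically, ignoring any di-/tri- multipliers.
Putting it together: 5-chloro-4-fluorohex-1-ene.

5-chloro-4-fluorohex-1-ene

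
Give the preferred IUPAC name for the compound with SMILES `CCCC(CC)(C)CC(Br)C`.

The parent chain contains 7 carbons (heptane).
Number the chain so that the substituent locant set {2,4,4} is lower than {4,4,6} at the first point of difference.
With this numbering: a bromo group at C-2; an ethyl group at C-4; a methyl group at C-4.
The substituents are ordered alphabetically, ignoring any di-/tri- multipliers.
Assembling the pieces gives 2-bromo-4-ethyl-4-methylheptane.

2-bromo-4-ethyl-4-methylheptane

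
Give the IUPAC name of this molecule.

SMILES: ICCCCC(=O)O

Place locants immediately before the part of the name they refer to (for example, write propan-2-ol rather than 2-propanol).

The longest chain bearing the –COOH group is 5 carbons long (pentane).
The highest-priority functional group is a carboxylic acid (terminal –COOH), so the name ends in -oic acid.
Number the chain so that the carboxylic acid carbon is C-1 by definition.
With this numbering: an iodo group at C-5.
The name is 5-iodopentanoic acid.

5-iodopentanoic acid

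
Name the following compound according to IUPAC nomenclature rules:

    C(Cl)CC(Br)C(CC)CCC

The longest carbon chain is 7 atoms: the parent is heptane.
Number the chain so that the substituent locant set {1,3,4} is lower than {4,5,7} at the first point of difference.
With this numbering: a bromo group at C-3; a chloro group at C-1; an ethyl group at C-4.
Prefixes are listed alphabetically: bromo, chloro, ethyl.
Putting it together: 3-bromo-1-chloro-4-ethylheptane.

3-bromo-1-chloro-4-ethylheptane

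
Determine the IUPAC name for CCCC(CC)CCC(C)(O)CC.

The longest carbon chain that includes the –OH group has 9 carbons, so the parent hydride is nonane.
The highest-priority functional group is an alcohol (–OH), so the name ends in -ol.
Choose the numbering such that numbering from this end puts the hydroxyl group at C-3 rather than C-7.
That gives the hydroxyl at C-3; an ethyl group at C-6; a methyl group at C-3.
Substituent prefixes are cited in alphabetical order (multiplying prefixes like di-/tri- are ignored for ordering).
Putting it together: 6-ethyl-3-methylnonan-3-ol.

6-ethyl-3-methylnonan-3-ol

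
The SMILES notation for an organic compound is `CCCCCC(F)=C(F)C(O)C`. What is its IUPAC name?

Counting along the main chain through the –OH group and the multiple bond gives 9 carbons: the parent is nonane.
The highest-priority functional group is an alcohol (–OH), so the name ends in -ol.
There is one C=C double bond, indicated by the ending -ene.
Number the chain so that numbering from this end puts the hydroxyl group at C-2 rather than C-8.
With this numbering: the hydroxyl at C-2; the double bond between C-3 and C-4; fluoro groups at C-3 and C-4.
Assembling the pieces gives 3,4-difluoronon-3-en-2-ol.

3,4-difluoronon-3-en-2-ol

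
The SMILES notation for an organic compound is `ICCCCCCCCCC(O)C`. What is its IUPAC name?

The longest chain bearing the –OH group is 11 carbons long (undecane).
The highest-priority functional group is an alcohol (–OH), so the name ends in -ol.
The numbering direction is chosen so that numbering from this end puts the hydroxyl group at C-2 rather than C-10.
This places the hydroxyl at C-2; an iodo group at C-11.
Putting it together: 11-iodoundecan-2-ol.

11-iodoundecan-2-ol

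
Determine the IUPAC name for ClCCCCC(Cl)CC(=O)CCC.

6,10-dichlorodecan-4-one

The longest chain bearing the carbonyl is 10 carbons long (decane).
The highest-priority functional group is a ketone (C=O on an internal carbon), so the name ends in -one.
Choose the numbering such that numbering from this end puts the carbonyl group at C-4 rather than C-7.
With this numbering: the carbonyl at C-4; chloro groups at C-6 and C-10.
Putting it together: 6,10-dichlorodecan-4-one.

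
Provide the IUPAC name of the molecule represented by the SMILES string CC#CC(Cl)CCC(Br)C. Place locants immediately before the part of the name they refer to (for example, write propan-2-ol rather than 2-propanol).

7-bromo-4-chlorooct-2-yne

The longest chain bearing the multiple bond is 8 carbons long (octane).
The chain contains a C≡C triple bond, so the unsaturation ending is -yne.
Choose the numbering such that numbering from this end puts the triple bond at C-2 rather than C-6.
That gives the triple bond between C-2 and C-3; a bromo group at C-7; a chloro group at C-4.
Prefixes are listed alphabetically: bromo, chloro.
The name is 7-bromo-4-chlorooct-2-yne.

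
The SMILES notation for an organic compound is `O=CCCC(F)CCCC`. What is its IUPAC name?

4-fluorooctanal

The longest carbon chain that includes the –CHO group has 8 carbons, so the parent hydride is octane.
The highest-priority functional group is an aldehyde (terminal –CHO), so the name ends in -al.
Number the chain so that the aldehyde carbon is C-1 by definition.
That gives a fluoro group at C-4.
Assembling the pieces gives 4-fluorooctanal.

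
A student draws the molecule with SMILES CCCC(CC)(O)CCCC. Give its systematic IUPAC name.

Counting along the main chain through the –OH group gives 8 carbons: the parent is octane.
An alcohol (–OH) is the principal characteristic group, giving the suffix -ol.
Choose the numbering such that numbering from this end puts the hydroxyl group at C-4 rather than C-5.
That gives the hydroxyl at C-4; an ethyl group at C-4.
Putting it together: 4-ethyloctan-4-ol.

4-ethyloctan-4-ol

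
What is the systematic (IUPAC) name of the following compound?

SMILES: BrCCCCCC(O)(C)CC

The longest carbon chain that includes the –OH group has 8 carbons, so the parent hydride is octane.
The highest-priority functional group is an alcohol (–OH), so the name ends in -ol.
Choose the numbering such that numbering from this end puts the hydroxyl group at C-3 rather than C-6.
With this numbering: the hydroxyl at C-3; a bromo group at C-8; a methyl group at C-3.
Prefixes are listed alphabetically: bromo, methyl.
Putting it together: 8-bromo-3-methyloctan-3-ol.

8-bromo-3-methyloctan-3-ol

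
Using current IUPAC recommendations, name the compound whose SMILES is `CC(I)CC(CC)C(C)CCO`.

4-ethyl-6-iodo-3-methylheptan-1-ol

Counting along the main chain through the –OH group gives 7 carbons: the parent is heptane.
The highest-priority functional group is an alcohol (–OH), so the name ends in -ol.
The numbering direction is chosen so that numbering from this end puts the hydroxyl group at C-1 rather than C-7.
That gives the hydroxyl at C-1; an ethyl group at C-4; an iodo group at C-6; a methyl group at C-3.
Prefixes are listed alphabetically: ethyl, iodo, methyl.
The name is 4-ethyl-6-iodo-3-methylheptan-1-ol.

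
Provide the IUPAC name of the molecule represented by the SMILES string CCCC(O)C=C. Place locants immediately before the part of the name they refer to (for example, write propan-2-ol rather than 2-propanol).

hex-1-en-3-ol

The longest carbon chain that includes the –OH group and the multiple bond has 6 carbons, so the parent hydride is hexane.
The principal characteristic group is an alcohol (–OH), named with the suffix -ol.
The chain contains a C=C double bond, so the unsaturation ending is -ene.
Number the chain so that numbering from this end puts the hydroxyl group at C-3 rather than C-4.
This places the hydroxyl at C-3; the double bond between C-1 and C-2.
Putting it together: hex-1-en-3-ol.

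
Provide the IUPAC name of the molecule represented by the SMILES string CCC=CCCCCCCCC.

dodec-3-ene

The longest chain bearing the multiple bond is 12 carbons long (dodecane).
A C=C double bond in the chain gives the infix -ene-.
The numbering direction is chosen so that numbering from this end puts the double bond at C-3 rather than C-9.
This places the double bond between C-3 and C-4.
The name is dodec-3-ene.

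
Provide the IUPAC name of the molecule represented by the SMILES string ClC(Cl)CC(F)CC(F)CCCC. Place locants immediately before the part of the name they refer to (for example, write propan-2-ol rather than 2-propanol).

1,1-dichloro-3,5-difluorononane

The parent chain contains 9 carbons (nonane).
Number the chain so that the substituent locant set {1,1,3,5} is lower than {5,7,9,9} at the first point of difference.
This places two chloro groups at C-1; fluoro groups at C-3 and C-5.
The substituents are ordered alphabetically, ignoring any di-/tri- multipliers.
Assembling the pieces gives 1,1-dichloro-3,5-difluorononane.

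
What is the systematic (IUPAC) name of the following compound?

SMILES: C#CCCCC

The longest carbon chain that includes the multiple bond has 6 carbons, so the parent hydride is hexane.
A C≡C triple bond in the chain gives the infix -yne-.
Number the chain so that numbering from this end puts the triple bond at C-1 rather than C-5.
That gives the triple bond between C-1 and C-2.
Putting it together: hex-1-yne.

hex-1-yne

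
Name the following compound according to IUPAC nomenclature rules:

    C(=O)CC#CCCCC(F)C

8-fluoronon-3-ynal

The longest chain bearing the –CHO group and the multiple bond is 9 carbons long (nonane).
An aldehyde (terminal –CHO) is the principal characteristic group, giving the suffix -al.
The chain contains a C≡C triple bond, so the unsaturation ending is -yne.
The numbering direction is chosen so that the aldehyde carbon is C-1 by definition.
This places the triple bond between C-3 and C-4; a fluoro group at C-8.
The name is 8-fluoronon-3-ynal.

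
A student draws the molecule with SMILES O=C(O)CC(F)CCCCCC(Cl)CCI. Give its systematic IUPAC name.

9-chloro-3-fluoro-11-iodoundecanoic acid

The longest chain bearing the –COOH group is 11 carbons long (undecane).
The highest-priority functional group is a carboxylic acid (terminal –COOH), so the name ends in -oic acid.
Number the chain so that the carboxylic acid carbon is C-1 by definition.
With this numbering: a chloro group at C-9; a fluoro group at C-3; an iodo group at C-11.
Prefixes are listed alphabetically: chloro, fluoro, iodo.
Assembling the pieces gives 9-chloro-3-fluoro-11-iodoundecanoic acid.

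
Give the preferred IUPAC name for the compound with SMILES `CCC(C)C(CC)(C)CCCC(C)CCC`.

The longest continuous carbon chain has 11 atoms, so the parent hydride is undecane.
The numbering direction is chosen so that the substituent locant set {3,4,4,8} is lower than {4,8,8,9} at the first point of difference.
With this numbering: an ethyl group at C-4; methyl groups at C-3 and C-4 and C-8.
Prefixes are listed alphabetically: ethyl, methyl.
Assembling the pieces gives 4-ethyl-3,4,8-trimethylundecane.

4-ethyl-3,4,8-trimethylundecane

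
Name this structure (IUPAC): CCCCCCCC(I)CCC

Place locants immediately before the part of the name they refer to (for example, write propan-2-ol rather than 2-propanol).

The parent chain contains 11 carbons (undecane).
Choose the numbering such that the substituent locant set {4} is lower than {8} at the first point of difference.
With this numbering: an iodo group at C-4.
Assembling the pieces gives 4-iodoundecane.

4-iodoundecane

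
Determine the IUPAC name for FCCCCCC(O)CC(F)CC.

3,10-difluorodecan-5-ol

The longest carbon chain that includes the –OH group has 10 carbons, so the parent hydride is decane.
The principal characteristic group is an alcohol (–OH), named with the suffix -ol.
The numbering direction is chosen so that numbering from this end puts the hydroxyl group at C-5 rather than C-6.
With this numbering: the hydroxyl at C-5; fluoro groups at C-3 and C-10.
Assembling the pieces gives 3,10-difluorodecan-5-ol.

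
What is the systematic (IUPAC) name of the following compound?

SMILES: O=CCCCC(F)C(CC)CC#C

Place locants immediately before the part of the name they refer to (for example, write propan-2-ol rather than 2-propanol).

6-ethyl-5-fluoronon-8-ynal

Counting along the main chain through the –CHO group and the multiple bond gives 9 carbons: the parent is nonane.
The principal characteristic group is an aldehyde (terminal –CHO), named with the suffix -al.
The chain contains a C≡C triple bond, so the unsaturation ending is -yne.
Choose the numbering such that the aldehyde carbon is C-1 by definition.
That gives the triple bond between C-8 and C-9; an ethyl group at C-6; a fluoro group at C-5.
Substituent prefixes are cited in alphabetical order (multiplying prefixes like di-/tri- are ignored for ordering).
The name is 6-ethyl-5-fluoronon-8-ynal.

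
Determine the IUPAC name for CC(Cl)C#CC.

Counting along the main chain through the multiple bond gives 5 carbons: the parent is pentane.
A C≡C triple bond in the chain gives the infix -yne-.
Number the chain so that numbering from this end puts the triple bond at C-2 rather than C-3.
This places the triple bond between C-2 and C-3; a chloro group at C-4.
Assembling the pieces gives 4-chloropent-2-yne.

4-chloropent-2-yne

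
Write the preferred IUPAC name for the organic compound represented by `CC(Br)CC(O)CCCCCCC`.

Counting along the main chain through the –OH group gives 11 carbons: the parent is undecane.
The principal characteristic group is an alcohol (–OH), named with the suffix -ol.
The numbering direction is chosen so that numbering from this end puts the hydroxyl group at C-4 rather than C-8.
With this numbering: the hydroxyl at C-4; a bromo group at C-2.
The name is 2-bromoundecan-4-ol.

2-bromoundecan-4-ol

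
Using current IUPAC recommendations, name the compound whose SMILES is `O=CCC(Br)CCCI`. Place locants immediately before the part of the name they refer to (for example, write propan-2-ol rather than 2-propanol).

Counting along the main chain through the –CHO group gives 6 carbons: the parent is hexane.
An aldehyde (terminal –CHO) is the principal characteristic group, giving the suffix -al.
Choose the numbering such that the aldehyde carbon is C-1 by definition.
That gives a bromo group at C-3; an iodo group at C-6.
Substituent prefixes are cited in alphabetical order (multiplying prefixes like di-/tri- are ignored for ordering).
Putting it together: 3-bromo-6-iodohexanal.

3-bromo-6-iodohexanal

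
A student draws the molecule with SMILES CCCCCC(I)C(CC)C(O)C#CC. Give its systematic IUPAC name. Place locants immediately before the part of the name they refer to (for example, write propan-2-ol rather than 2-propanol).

5-ethyl-6-iodoundec-2-yn-4-ol

The longest chain bearing the –OH group and the multiple bond is 11 carbons long (undecane).
The principal characteristic group is an alcohol (–OH), named with the suffix -ol.
There is one C≡C triple bond, indicated by the ending -yne.
Choose the numbering such that numbering from this end puts the hydroxyl group at C-4 rather than C-8.
This places the hydroxyl at C-4; the triple bond between C-2 and C-3; an ethyl group at C-5; an iodo group at C-6.
The substituents are ordered alphabetically, ignoring any di-/tri- multipliers.
Putting it together: 5-ethyl-6-iodoundec-2-yn-4-ol.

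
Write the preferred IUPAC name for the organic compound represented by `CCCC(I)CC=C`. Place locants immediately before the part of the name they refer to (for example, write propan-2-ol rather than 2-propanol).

The longest carbon chain that includes the multiple bond has 7 carbons, so the parent hydride is heptane.
The chain contains a C=C double bond, so the unsaturation ending is -ene.
Choose the numbering such that numbering from this end puts the double bond at C-1 rather than C-6.
This places the double bond between C-1 and C-2; an iodo group at C-4.
Putting it together: 4-iodohept-1-ene.

4-iodohept-1-ene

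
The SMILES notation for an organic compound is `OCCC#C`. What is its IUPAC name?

but-3-yn-1-ol

Counting along the main chain through the –OH group and the multiple bond gives 4 carbons: the parent is butane.
The principal characteristic group is an alcohol (–OH), named with the suffix -ol.
A C≡C triple bond in the chain gives the infix -yne-.
The numbering direction is chosen so that numbering from this end puts the hydroxyl group at C-1 rather than C-4.
This places the hydroxyl at C-1; the triple bond between C-3 and C-4.
The name is but-3-yn-1-ol.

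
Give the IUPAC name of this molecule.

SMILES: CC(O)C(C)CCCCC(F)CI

8-fluoro-9-iodo-3-methylnonan-2-ol

The longest chain bearing the –OH group is 9 carbons long (nonane).
The highest-priority functional group is an alcohol (–OH), so the name ends in -ol.
Choose the numbering such that numbering from this end puts the hydroxyl group at C-2 rather than C-8.
This places the hydroxyl at C-2; a fluoro group at C-8; an iodo group at C-9; a methyl group at C-3.
The substituents are ordered alphabetically, ignoring any di-/tri- multipliers.
The name is 8-fluoro-9-iodo-3-methylnonan-2-ol.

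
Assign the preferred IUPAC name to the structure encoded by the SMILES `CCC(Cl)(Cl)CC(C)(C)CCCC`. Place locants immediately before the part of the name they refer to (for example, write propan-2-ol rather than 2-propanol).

The longest carbon chain is 9 atoms: the parent is nonane.
Number the chain so that the substituent locant set {3,3,5,5} is lower than {5,5,7,7} at the first point of difference.
That gives two chloro groups at C-3; two methyl groups at C-5.
The substituents are ordered alphabetically, ignoring any di-/tri- multipliers.
The name is 3,3-dichloro-5,5-dimethylnonane.

3,3-dichloro-5,5-dimethylnonane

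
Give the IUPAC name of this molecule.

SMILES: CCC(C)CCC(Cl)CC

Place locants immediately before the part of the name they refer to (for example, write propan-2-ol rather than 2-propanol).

The longest carbon chain is 8 atoms: the parent is octane.
The numbering direction is chosen so that the locant sets are identical either way, so the alphabetically earlier chloro substituent takes the lower locant (3 rather than 6).
This places a chloro group at C-3; a methyl group at C-6.
Prefixes are listed alphabetically: chloro, methyl.
The name is 3-chloro-6-methyloctane.

3-chloro-6-methyloctane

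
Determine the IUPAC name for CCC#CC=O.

pent-2-ynal

The longest chain bearing the –CHO group and the multiple bond is 5 carbons long (pentane).
An aldehyde (terminal –CHO) is the principal characteristic group, giving the suffix -al.
There is one C≡C triple bond, indicated by the ending -yne.
Choose the numbering such that the aldehyde carbon is C-1 by definition.
With this numbering: the triple bond between C-2 and C-3.
Assembling the pieces gives pent-2-ynal.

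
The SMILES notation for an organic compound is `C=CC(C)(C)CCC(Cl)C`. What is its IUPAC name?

Counting along the main chain through the multiple bond gives 7 carbons: the parent is heptane.
A C=C double bond in the chain gives the infix -ene-.
The numbering direction is chosen so that numbering from this end puts the double bond at C-1 rather than C-6.
This places the double bond between C-1 and C-2; a chloro group at C-6; two methyl groups at C-3.
Prefixes are listed alphabetically: chloro, methyl.
The name is 6-chloro-3,3-dimethylhept-1-ene.

6-chloro-3,3-dimethylhept-1-ene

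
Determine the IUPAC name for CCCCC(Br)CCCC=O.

The longest chain bearing the –CHO group is 9 carbons long (nonane).
An aldehyde (terminal –CHO) is the principal characteristic group, giving the suffix -al.
The numbering direction is chosen so that the aldehyde carbon is C-1 by definition.
That gives a bromo group at C-5.
The name is 5-bromononanal.

5-bromononanal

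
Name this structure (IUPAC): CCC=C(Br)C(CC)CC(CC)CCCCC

Counting along the main chain through the multiple bond gives 12 carbons: the parent is dodecane.
The chain contains a C=C double bond, so the unsaturation ending is -ene.
Choose the numbering such that numbering from this end puts the double bond at C-3 rather than C-9.
That gives the double bond between C-3 and C-4; a bromo group at C-4; ethyl groups at C-5 and C-7.
The substituents are ordered alphabetically, ignoring any di-/tri- multipliers.
Assembling the pieces gives 4-bromo-5,7-diethyldodec-3-ene.

4-bromo-5,7-diethyldodec-3-ene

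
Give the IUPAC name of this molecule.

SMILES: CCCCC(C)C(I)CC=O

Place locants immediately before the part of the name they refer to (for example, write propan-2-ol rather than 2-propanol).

The longest carbon chain that includes the –CHO group has 8 carbons, so the parent hydride is octane.
The principal characteristic group is an aldehyde (terminal –CHO), named with the suffix -al.
The numbering direction is chosen so that the aldehyde carbon is C-1 by definition.
That gives an iodo group at C-3; a methyl group at C-4.
Prefixes are listed alphabetically: iodo, methyl.
Putting it together: 3-iodo-4-methyloctanal.

3-iodo-4-methyloctanal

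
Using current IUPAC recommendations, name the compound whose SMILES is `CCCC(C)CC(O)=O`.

The longest chain bearing the –COOH group is 6 carbons long (hexane).
A carboxylic acid (terminal –COOH) is the principal characteristic group, giving the suffix -oic acid.
Choose the numbering such that the carboxylic acid carbon is C-1 by definition.
This places a methyl group at C-3.
Assembling the pieces gives 3-methylhexanoic acid.

3-methylhexanoic acid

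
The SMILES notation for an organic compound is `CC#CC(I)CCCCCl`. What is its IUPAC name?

The longest carbon chain that includes the multiple bond has 8 carbons, so the parent hydride is octane.
There is one C≡C triple bond, indicated by the ending -yne.
Number the chain so that numbering from this end puts the triple bond at C-2 rather than C-6.
That gives the triple bond between C-2 and C-3; a chloro group at C-8; an iodo group at C-4.
The substituents are ordered alphabetically, ignoring any di-/tri- multipliers.
Assembling the pieces gives 8-chloro-4-iodooct-2-yne.

8-chloro-4-iodooct-2-yne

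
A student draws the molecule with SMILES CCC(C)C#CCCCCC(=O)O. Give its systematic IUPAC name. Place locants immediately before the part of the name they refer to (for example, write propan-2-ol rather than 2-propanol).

8-methyldec-6-ynoic acid

The longest carbon chain that includes the –COOH group and the multiple bond has 10 carbons, so the parent hydride is decane.
The principal characteristic group is a carboxylic acid (terminal –COOH), named with the suffix -oic acid.
There is one C≡C triple bond, indicated by the ending -yne.
Number the chain so that the carboxylic acid carbon is C-1 by definition.
This places the triple bond between C-6 and C-7; a methyl group at C-8.
Putting it together: 8-methyldec-6-ynoic acid.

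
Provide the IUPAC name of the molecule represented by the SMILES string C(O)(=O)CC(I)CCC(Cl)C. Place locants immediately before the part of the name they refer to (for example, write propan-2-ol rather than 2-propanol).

6-chloro-3-iodoheptanoic acid

The longest carbon chain that includes the –COOH group has 7 carbons, so the parent hydride is heptane.
The highest-priority functional group is a carboxylic acid (terminal –COOH), so the name ends in -oic acid.
Number the chain so that the carboxylic acid carbon is C-1 by definition.
This places a chloro group at C-6; an iodo group at C-3.
The substituents are ordered alphabetically, ignoring any di-/tri- multipliers.
Putting it together: 6-chloro-3-iodoheptanoic acid.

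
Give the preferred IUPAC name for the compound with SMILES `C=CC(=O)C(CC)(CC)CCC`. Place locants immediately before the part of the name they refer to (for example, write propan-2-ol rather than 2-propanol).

4,4-diethylhept-1-en-3-one

The longest chain bearing the carbonyl and the multiple bond is 7 carbons long (heptane).
The highest-priority functional group is a ketone (C=O on an internal carbon), so the name ends in -one.
There is one C=C double bond, indicated by the ending -ene.
Choose the numbering such that numbering from this end puts the carbonyl group at C-3 rather than C-5.
This places the carbonyl at C-3; the double bond between C-1 and C-2; two ethyl groups at C-4.
The name is 4,4-diethylhept-1-en-3-one.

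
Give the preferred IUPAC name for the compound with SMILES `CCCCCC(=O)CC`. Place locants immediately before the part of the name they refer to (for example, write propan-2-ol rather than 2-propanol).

octan-3-one

The longest chain bearing the carbonyl is 8 carbons long (octane).
A ketone (C=O on an internal carbon) is the principal characteristic group, giving the suffix -one.
Number the chain so that numbering from this end puts the carbonyl group at C-3 rather than C-6.
That gives the carbonyl at C-3.
The name is octan-3-one.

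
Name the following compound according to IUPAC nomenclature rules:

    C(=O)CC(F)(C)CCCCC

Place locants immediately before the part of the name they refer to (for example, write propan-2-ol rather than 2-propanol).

The longest chain bearing the –CHO group is 8 carbons long (octane).
The highest-priority functional group is an aldehyde (terminal –CHO), so the name ends in -al.
Choose the numbering such that the aldehyde carbon is C-1 by definition.
This places a fluoro group at C-3; a methyl group at C-3.
Substituent prefixes are cited in alphabetical order (multiplying prefixes like di-/tri- are ignored for ordering).
The name is 3-fluoro-3-methyloctanal.

3-fluoro-3-methyloctanal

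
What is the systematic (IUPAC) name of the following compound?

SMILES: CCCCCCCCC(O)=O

nonanoic acid

Counting along the main chain through the –COOH group gives 9 carbons: the parent is nonane.
The principal characteristic group is a carboxylic acid (terminal –COOH), named with the suffix -oic acid.
Number the chain so that the carboxylic acid carbon is C-1 by definition.
The name is nonanoic acid.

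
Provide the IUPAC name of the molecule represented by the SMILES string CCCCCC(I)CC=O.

The longest chain bearing the –CHO group is 8 carbons long (octane).
The principal characteristic group is an aldehyde (terminal –CHO), named with the suffix -al.
Choose the numbering such that the aldehyde carbon is C-1 by definition.
This places an iodo group at C-3.
Putting it together: 3-iodooctanal.

3-iodooctanal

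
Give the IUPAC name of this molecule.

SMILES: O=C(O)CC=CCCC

The longest carbon chain that includes the –COOH group and the multiple bond has 7 carbons, so the parent hydride is heptane.
A carboxylic acid (terminal –COOH) is the principal characteristic group, giving the suffix -oic acid.
There is one C=C double bond, indicated by the ending -ene.
Choose the numbering such that the carboxylic acid carbon is C-1 by definition.
That gives the double bond between C-3 and C-4.
Assembling the pieces gives hept-3-enoic acid.

hept-3-enoic acid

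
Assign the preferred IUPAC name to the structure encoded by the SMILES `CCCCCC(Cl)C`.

2-chloroheptane

The parent chain contains 7 carbons (heptane).
Number the chain so that the substituent locant set {2} is lower than {6} at the first point of difference.
With this numbering: a chloro group at C-2.
Putting it together: 2-chloroheptane.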